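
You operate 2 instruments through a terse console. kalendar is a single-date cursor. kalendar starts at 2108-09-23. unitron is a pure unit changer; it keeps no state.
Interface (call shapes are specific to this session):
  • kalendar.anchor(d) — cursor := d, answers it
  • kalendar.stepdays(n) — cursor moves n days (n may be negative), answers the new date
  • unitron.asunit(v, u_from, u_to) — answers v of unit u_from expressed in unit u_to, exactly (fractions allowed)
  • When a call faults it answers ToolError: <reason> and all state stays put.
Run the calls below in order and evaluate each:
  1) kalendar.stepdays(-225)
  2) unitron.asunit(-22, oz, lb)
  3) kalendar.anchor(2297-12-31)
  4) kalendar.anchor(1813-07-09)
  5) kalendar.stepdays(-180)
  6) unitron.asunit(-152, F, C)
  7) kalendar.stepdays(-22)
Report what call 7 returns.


Answer: 1812-12-19

Derivation:
! kalendar.stepdays(-225) => 2108-02-11
! unitron.asunit(-22, oz, lb) => -11/8
! kalendar.anchor(2297-12-31) => 2297-12-31
! kalendar.anchor(1813-07-09) => 1813-07-09
! kalendar.stepdays(-180) => 1813-01-10
! unitron.asunit(-152, F, C) => -920/9
! kalendar.stepdays(-22) => 1812-12-19


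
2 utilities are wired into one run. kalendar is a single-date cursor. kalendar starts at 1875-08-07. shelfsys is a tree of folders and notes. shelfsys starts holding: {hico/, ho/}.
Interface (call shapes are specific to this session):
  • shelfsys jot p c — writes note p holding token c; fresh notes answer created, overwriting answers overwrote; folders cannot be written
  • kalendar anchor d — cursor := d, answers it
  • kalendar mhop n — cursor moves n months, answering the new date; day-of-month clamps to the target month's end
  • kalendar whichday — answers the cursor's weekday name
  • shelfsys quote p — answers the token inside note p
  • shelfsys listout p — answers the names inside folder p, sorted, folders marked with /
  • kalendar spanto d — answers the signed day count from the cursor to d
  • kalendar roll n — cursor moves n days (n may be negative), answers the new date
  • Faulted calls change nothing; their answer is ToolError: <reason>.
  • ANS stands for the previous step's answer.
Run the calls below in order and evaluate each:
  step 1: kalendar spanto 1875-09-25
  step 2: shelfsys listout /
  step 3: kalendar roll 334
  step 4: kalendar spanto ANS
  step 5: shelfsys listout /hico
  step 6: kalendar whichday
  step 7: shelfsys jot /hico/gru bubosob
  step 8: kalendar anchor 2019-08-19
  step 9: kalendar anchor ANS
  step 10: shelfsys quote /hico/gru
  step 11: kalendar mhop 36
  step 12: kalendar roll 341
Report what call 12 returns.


>>> kalendar spanto d: 1875-09-25
[out] 49
>>> shelfsys listout p: /
[out] [hico/, ho/]
>>> kalendar roll n: 334
[out] 1876-07-06
>>> kalendar spanto d: ANS
[out] 0
>>> shelfsys listout p: /hico
[out] []
>>> kalendar whichday
[out] Thursday
>>> shelfsys jot p: /hico/gru c: bubosob
[out] created
>>> kalendar anchor d: 2019-08-19
[out] 2019-08-19
>>> kalendar anchor d: ANS
[out] 2019-08-19
>>> shelfsys quote p: /hico/gru
[out] bubosob
>>> kalendar mhop n: 36
[out] 2022-08-19
>>> kalendar roll n: 341
[out] 2023-07-26

Answer: 2023-07-26


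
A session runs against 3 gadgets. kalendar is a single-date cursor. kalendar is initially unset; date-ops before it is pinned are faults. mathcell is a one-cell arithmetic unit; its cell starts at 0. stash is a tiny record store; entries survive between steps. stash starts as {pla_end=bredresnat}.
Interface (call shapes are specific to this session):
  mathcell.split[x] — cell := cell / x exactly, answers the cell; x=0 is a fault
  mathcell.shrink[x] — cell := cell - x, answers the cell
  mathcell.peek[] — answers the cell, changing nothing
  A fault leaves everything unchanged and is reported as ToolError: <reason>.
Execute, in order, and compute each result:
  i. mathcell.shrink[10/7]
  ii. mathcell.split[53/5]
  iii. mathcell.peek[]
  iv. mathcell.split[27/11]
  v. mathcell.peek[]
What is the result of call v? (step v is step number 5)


Answer: -550/10017

Derivation:
% shrink x: 10/7
  -10/7
% split x: 53/5
  -50/371
% peek
  -50/371
% split x: 27/11
  -550/10017
% peek
  -550/10017


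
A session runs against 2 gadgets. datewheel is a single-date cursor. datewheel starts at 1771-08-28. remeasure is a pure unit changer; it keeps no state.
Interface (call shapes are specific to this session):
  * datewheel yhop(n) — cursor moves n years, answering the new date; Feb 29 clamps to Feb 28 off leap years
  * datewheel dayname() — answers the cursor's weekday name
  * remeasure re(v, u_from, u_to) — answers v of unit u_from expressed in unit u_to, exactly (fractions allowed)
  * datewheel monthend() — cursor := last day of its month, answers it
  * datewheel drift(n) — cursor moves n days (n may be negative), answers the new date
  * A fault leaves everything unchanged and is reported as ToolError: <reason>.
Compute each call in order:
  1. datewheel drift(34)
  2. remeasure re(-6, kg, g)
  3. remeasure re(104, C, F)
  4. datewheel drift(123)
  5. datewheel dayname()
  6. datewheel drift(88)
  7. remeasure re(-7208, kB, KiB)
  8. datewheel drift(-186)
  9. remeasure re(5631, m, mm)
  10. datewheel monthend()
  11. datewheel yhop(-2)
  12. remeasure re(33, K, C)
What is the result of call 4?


Step: datewheel drift[n→34]
Result: 1771-10-01
Step: remeasure re[v→-6; u_from→kg; u_to→g]
Result: -6000
Step: remeasure re[v→104; u_from→C; u_to→F]
Result: 1096/5
Step: datewheel drift[n→123]
Result: 1772-02-01
Step: datewheel dayname[]
Result: Saturday
Step: datewheel drift[n→88]
Result: 1772-04-29
Step: remeasure re[v→-7208; u_from→kB; u_to→KiB]
Result: -112625/16
Step: datewheel drift[n→-186]
Result: 1771-10-26
Step: remeasure re[v→5631; u_from→m; u_to→mm]
Result: 5631000
Step: datewheel monthend[]
Result: 1771-10-31
Step: datewheel yhop[n→-2]
Result: 1769-10-31
Step: remeasure re[v→33; u_from→K; u_to→C]
Result: -4803/20

Answer: 1772-02-01


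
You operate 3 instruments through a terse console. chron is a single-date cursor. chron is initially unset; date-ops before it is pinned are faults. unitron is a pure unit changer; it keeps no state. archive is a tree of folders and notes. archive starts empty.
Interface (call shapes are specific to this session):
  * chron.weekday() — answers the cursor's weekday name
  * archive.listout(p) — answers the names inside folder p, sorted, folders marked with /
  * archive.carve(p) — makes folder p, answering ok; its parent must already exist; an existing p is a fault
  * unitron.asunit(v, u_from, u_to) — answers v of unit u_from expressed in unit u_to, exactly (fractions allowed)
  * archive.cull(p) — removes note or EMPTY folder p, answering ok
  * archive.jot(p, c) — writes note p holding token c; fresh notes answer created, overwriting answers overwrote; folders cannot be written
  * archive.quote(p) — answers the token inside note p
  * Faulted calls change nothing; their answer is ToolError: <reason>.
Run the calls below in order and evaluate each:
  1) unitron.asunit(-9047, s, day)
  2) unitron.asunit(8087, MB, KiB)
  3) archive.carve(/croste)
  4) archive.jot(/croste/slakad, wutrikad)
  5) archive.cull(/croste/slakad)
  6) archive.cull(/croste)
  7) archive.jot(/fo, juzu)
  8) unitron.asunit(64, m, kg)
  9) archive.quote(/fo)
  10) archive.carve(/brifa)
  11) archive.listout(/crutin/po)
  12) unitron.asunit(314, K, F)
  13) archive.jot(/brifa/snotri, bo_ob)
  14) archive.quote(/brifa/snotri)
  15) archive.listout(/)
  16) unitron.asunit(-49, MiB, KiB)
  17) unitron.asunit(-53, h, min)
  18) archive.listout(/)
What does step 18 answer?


Answer: [brifa/, fo]

Derivation:
% unitron.asunit v=-9047 u_from=s u_to=day
[out] -9047/86400
% unitron.asunit v=8087 u_from=MB u_to=KiB
[out] 126359375/16
% archive.carve p=/croste
[out] ok
% archive.jot p=/croste/slakad c=wutrikad
[out] created
% archive.cull p=/croste/slakad
[out] ok
% archive.cull p=/croste
[out] ok
% archive.jot p=/fo c=juzu
[out] created
% unitron.asunit v=64 u_from=m u_to=kg
[out] ToolError: incompatible units
% archive.quote p=/fo
[out] juzu
% archive.carve p=/brifa
[out] ok
% archive.listout p=/crutin/po
[out] ToolError: not found
% unitron.asunit v=314 u_from=K u_to=F
[out] 10553/100
% archive.jot p=/brifa/snotri c=bo_ob
[out] created
% archive.quote p=/brifa/snotri
[out] bo_ob
% archive.listout p=/
[out] [brifa/, fo]
% unitron.asunit v=-49 u_from=MiB u_to=KiB
[out] -50176
% unitron.asunit v=-53 u_from=h u_to=min
[out] -3180
% archive.listout p=/
[out] [brifa/, fo]


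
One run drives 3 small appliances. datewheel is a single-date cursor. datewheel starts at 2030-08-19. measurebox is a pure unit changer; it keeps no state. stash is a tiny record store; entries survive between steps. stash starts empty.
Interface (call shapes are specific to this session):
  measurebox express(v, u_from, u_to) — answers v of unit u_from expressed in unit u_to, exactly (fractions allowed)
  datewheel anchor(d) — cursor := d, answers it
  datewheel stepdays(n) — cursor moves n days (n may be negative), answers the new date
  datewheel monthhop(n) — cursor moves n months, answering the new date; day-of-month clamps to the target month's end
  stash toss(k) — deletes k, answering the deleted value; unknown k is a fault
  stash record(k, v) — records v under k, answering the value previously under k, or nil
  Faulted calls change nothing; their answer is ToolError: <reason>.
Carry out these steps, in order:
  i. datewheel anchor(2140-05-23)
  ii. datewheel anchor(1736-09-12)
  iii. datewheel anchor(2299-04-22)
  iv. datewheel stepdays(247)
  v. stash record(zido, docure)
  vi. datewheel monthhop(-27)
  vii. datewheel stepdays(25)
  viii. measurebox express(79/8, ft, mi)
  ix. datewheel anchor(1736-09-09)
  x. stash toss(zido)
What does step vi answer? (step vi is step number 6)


Answer: 2297-09-25

Derivation:
I try datewheel anchor using d→2140-05-23, yielding 2140-05-23.
I try datewheel anchor using d→1736-09-12, — result: 1736-09-12.
I invoke datewheel anchor using d→2299-04-22, giving 2299-04-22.
I invoke datewheel stepdays using n→247, which returns 2299-12-25.
I try stash record using k→zido, v→docure, yielding nil.
Now I run datewheel monthhop using n→-27, which returns 2297-09-25.
I try datewheel stepdays using n→25: 2297-10-20.
I try measurebox express using v→79/8, u_from→ft, u_to→mi: 79/42240.
I try datewheel anchor using d→1736-09-09, and observe 1736-09-09.
Next I call stash toss using k→zido, → docure.


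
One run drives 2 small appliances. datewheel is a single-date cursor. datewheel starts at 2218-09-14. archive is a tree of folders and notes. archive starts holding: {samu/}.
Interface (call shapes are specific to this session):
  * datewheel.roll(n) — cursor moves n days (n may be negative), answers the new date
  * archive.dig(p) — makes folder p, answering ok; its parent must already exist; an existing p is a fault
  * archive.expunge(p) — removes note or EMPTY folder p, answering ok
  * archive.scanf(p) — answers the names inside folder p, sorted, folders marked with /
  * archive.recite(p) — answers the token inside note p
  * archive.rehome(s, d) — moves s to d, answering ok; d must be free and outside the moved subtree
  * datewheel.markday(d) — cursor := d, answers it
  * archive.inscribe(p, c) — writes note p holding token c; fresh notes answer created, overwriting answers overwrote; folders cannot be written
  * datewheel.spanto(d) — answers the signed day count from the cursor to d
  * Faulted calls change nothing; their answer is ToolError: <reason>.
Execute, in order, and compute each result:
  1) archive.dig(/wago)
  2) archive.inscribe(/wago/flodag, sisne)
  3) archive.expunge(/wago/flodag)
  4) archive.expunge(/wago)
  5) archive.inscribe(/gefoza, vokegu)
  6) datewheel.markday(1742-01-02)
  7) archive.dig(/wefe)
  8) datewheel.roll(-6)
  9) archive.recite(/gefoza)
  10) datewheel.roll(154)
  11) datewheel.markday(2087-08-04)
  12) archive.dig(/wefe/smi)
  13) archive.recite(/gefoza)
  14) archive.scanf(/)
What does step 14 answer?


Invoking archive.dig passing /wago, and observe ok.
Calling archive.inscribe passing /wago/flodag, sisne, and see created.
I call archive.expunge passing /wago/flodag, and observe ok.
Then archive.expunge passing /wago, → ok.
I run archive.inscribe passing /gefoza, vokegu, yielding created.
Calling datewheel.markday passing 1742-01-02: 1742-01-02.
I call archive.dig passing /wefe, — result: ok.
I use datewheel.roll passing -6, and observe 1741-12-27.
I call archive.recite passing /gefoza, and see vokegu.
Calling datewheel.roll passing 154, and get 1742-05-30.
Next I call datewheel.markday passing 2087-08-04, and see 2087-08-04.
Calling archive.dig passing /wefe/smi, giving ok.
Then archive.recite passing /gefoza, and get vokegu.
Now I run archive.scanf passing /: [gefoza, samu/, wefe/].

Answer: [gefoza, samu/, wefe/]


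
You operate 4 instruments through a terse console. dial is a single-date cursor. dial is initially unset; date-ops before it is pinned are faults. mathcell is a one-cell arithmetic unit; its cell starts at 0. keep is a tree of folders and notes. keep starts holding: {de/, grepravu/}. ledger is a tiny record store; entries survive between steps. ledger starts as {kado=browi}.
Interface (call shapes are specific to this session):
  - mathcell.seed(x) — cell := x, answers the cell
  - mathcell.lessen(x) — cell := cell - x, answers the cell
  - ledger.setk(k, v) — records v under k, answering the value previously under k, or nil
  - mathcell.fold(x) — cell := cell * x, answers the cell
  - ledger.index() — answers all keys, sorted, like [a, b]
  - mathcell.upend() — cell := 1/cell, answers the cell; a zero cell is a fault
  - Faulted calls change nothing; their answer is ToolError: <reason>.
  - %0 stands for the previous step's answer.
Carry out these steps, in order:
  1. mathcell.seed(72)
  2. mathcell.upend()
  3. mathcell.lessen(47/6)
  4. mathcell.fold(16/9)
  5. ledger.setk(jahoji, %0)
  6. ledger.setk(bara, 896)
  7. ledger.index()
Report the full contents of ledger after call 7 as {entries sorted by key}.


Answer: {bara=896, jahoji=-1126/81, kado=browi}

Derivation:
I run mathcell.seed using x='72', and see 72.
Invoking mathcell.upend: 1/72.
I try mathcell.lessen using x='47/6', and see -563/72.
Calling mathcell.fold using x='16/9': -1126/81.
I invoke ledger.setk using k='jahoji', v='%0', giving nil.
Invoking ledger.setk using k='bara', v='896', yielding nil.
Then ledger.index(), which returns [bara, jahoji, kado].


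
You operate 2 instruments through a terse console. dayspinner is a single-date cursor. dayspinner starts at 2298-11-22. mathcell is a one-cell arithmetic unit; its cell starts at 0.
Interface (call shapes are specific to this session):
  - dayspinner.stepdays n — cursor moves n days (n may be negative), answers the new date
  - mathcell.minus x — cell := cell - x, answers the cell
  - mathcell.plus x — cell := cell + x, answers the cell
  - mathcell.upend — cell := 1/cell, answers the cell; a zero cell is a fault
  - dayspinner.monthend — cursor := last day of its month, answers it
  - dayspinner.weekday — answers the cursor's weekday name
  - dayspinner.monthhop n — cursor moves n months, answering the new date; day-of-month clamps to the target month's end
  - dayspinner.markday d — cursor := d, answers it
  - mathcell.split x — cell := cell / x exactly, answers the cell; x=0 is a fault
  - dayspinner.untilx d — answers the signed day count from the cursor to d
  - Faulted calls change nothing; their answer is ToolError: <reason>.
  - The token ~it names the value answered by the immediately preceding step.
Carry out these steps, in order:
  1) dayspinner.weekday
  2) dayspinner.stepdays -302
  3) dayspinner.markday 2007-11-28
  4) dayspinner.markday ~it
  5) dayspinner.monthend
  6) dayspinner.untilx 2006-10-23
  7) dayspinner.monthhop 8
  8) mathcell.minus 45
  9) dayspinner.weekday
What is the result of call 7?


→ dayspinner.weekday()
← Tuesday
→ dayspinner.stepdays(n=-302)
← 2298-01-24
→ dayspinner.markday(d=2007-11-28)
← 2007-11-28
→ dayspinner.markday(d=~it)
← 2007-11-28
→ dayspinner.monthend()
← 2007-11-30
→ dayspinner.untilx(d=2006-10-23)
← -403
→ dayspinner.monthhop(n=8)
← 2008-07-30
→ mathcell.minus(x=45)
← -45
→ dayspinner.weekday()
← Wednesday

Answer: 2008-07-30


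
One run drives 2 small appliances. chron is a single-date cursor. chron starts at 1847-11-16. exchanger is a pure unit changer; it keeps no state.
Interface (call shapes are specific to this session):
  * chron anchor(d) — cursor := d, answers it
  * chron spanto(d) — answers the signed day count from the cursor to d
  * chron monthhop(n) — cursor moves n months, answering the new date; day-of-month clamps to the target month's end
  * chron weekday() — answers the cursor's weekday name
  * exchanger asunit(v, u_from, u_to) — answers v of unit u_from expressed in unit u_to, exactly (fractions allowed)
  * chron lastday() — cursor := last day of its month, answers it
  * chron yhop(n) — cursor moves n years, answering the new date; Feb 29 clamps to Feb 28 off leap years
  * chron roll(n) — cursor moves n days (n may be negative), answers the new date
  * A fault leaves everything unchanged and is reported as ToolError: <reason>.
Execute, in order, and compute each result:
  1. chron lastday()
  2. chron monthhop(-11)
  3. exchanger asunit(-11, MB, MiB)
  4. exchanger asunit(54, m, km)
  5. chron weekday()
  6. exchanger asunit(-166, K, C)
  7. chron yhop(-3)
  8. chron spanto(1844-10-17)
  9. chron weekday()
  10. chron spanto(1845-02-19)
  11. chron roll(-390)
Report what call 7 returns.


// 1. chron lastday() : 1847-11-30
// 2. chron monthhop(-11) : 1846-12-30
// 3. exchanger asunit(-11, MB, MiB) : -171875/16384
// 4. exchanger asunit(54, m, km) : 27/500
// 5. chron weekday() : Wednesday
// 6. exchanger asunit(-166, K, C) : -8783/20
// 7. chron yhop(-3) : 1843-12-30
// 8. chron spanto(1844-10-17) : 292
// 9. chron weekday() : Saturday
// 10. chron spanto(1845-02-19) : 417
// 11. chron roll(-390) : 1842-12-05

Answer: 1843-12-30


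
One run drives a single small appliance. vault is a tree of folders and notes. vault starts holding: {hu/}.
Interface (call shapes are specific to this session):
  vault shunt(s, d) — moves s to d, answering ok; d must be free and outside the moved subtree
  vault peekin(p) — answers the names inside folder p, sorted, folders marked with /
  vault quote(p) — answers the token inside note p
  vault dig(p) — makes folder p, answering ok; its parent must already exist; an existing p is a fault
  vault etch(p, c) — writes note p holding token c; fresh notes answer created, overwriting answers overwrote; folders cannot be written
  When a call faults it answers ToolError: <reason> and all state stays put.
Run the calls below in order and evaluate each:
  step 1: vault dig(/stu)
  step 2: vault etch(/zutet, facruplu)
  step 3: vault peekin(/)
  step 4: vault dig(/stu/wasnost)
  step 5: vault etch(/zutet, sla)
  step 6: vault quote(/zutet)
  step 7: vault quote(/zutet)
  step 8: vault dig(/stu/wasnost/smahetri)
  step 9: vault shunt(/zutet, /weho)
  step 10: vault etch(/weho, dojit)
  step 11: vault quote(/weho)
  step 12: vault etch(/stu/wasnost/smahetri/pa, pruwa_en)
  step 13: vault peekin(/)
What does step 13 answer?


I try vault dig using p: /stu, and observe ok.
Invoking vault etch using p: /zutet, c: facruplu, and see created.
Invoking vault peekin using p: /, yielding [hu/, stu/, zutet].
Then vault dig using p: /stu/wasnost, and get ok.
I use vault etch using p: /zutet, c: sla, and get overwrote.
I invoke vault quote using p: /zutet, — result: sla.
Invoking vault quote using p: /zutet: sla.
I call vault dig using p: /stu/wasnost/smahetri, → ok.
I invoke vault shunt using s: /zutet, d: /weho, and observe ok.
I try vault etch using p: /weho, c: dojit, giving overwrote.
Then vault quote using p: /weho, and see dojit.
Now I run vault etch using p: /stu/wasnost/smahetri/pa, c: pruwa_en, and see created.
Next I call vault peekin using p: /, and get [hu/, stu/, weho].

Answer: [hu/, stu/, weho]


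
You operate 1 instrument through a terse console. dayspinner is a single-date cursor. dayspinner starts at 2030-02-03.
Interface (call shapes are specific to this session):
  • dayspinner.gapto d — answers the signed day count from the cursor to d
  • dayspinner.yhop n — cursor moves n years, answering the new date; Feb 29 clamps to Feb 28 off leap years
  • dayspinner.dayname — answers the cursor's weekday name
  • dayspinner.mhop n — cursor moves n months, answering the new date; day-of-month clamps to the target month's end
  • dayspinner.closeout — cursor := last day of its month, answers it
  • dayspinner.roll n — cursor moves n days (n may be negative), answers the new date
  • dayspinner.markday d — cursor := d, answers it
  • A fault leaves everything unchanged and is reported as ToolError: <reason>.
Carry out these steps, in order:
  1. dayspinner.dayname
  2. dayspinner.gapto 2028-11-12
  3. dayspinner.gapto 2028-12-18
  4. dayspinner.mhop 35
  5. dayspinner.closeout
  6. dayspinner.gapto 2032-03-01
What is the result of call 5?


I call dayspinner.dayname(), — result: Sunday.
I call dayspinner.gapto with d=2028-11-12, and observe -448.
I use dayspinner.gapto with d=2028-12-18, — result: -412.
Now I run dayspinner.mhop with n=35, which returns 2033-01-03.
I call dayspinner.closeout, → 2033-01-31.
Then dayspinner.gapto with d=2032-03-01: -336.

Answer: 2033-01-31


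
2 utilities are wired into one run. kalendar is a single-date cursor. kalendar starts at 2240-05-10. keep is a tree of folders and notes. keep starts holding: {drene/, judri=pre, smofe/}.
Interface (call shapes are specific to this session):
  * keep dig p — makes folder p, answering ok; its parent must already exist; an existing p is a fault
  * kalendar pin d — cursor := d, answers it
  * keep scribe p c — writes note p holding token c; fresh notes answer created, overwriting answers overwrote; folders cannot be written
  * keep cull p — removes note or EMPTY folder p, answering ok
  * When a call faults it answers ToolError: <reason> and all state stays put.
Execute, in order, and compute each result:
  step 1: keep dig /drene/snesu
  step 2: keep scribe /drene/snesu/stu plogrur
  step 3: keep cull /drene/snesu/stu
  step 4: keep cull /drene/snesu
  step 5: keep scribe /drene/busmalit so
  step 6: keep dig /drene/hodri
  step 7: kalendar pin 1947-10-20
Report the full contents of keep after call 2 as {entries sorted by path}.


CALL keep dig[p='/drene/snesu']
RET  ok
CALL keep scribe[p='/drene/snesu/stu'; c='plogrur']
RET  created
CALL keep cull[p='/drene/snesu/stu']
RET  ok
CALL keep cull[p='/drene/snesu']
RET  ok
CALL keep scribe[p='/drene/busmalit'; c='so']
RET  created
CALL keep dig[p='/drene/hodri']
RET  ok
CALL kalendar pin[d='1947-10-20']
RET  1947-10-20

Answer: {drene/, drene/snesu/, drene/snesu/stu=plogrur, judri=pre, smofe/}


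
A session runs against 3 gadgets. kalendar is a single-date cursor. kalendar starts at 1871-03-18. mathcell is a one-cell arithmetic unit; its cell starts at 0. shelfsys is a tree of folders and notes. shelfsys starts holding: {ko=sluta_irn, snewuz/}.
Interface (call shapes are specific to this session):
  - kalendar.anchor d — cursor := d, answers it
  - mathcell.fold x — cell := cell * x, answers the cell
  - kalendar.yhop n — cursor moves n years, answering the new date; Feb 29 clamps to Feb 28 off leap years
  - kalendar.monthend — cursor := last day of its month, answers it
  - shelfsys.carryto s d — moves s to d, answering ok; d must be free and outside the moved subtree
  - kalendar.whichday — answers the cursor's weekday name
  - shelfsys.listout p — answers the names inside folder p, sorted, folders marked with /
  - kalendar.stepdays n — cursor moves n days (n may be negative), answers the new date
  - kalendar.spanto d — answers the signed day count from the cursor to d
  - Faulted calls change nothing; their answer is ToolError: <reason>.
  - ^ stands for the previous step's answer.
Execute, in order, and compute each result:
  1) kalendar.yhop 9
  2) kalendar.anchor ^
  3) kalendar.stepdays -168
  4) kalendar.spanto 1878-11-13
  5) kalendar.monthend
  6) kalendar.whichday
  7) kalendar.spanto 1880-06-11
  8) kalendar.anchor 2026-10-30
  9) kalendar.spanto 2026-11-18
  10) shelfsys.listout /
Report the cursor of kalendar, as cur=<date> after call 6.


Invoking kalendar.yhop on n: 9, — result: 1880-03-18.
I try kalendar.anchor on d: ^, and get 1880-03-18.
I run kalendar.stepdays on n: -168, which returns 1879-10-02.
I invoke kalendar.spanto on d: 1878-11-13: -323.
Calling kalendar.monthend(): 1879-10-31.
I invoke kalendar.whichday, — result: Friday.
I call kalendar.spanto on d: 1880-06-11, which returns 224.
Now I run kalendar.anchor on d: 2026-10-30, which returns 2026-10-30.
Calling kalendar.spanto on d: 2026-11-18, and observe 19.
I call shelfsys.listout on p: /, → [ko, snewuz/].

Answer: cur=1879-10-31


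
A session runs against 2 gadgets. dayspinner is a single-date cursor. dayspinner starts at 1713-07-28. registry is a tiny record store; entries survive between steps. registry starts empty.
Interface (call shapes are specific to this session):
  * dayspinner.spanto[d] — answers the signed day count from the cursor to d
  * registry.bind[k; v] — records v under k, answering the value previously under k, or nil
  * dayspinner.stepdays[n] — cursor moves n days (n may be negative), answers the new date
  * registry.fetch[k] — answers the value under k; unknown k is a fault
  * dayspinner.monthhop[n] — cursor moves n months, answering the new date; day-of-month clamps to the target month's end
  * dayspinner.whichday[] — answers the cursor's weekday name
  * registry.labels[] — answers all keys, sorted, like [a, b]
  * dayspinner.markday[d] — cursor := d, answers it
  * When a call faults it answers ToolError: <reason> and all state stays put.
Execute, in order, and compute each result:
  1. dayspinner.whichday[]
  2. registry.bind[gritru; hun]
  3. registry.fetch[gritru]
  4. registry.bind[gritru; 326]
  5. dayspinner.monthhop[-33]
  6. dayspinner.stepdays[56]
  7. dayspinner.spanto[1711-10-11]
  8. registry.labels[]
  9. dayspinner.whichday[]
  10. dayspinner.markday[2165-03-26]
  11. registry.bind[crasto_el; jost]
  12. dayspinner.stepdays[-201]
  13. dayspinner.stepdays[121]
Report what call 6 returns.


;; dayspinner.whichday() : Friday
;; registry.bind(k=gritru, v=hun) : nil
;; registry.fetch(k=gritru) : hun
;; registry.bind(k=gritru, v=326) : hun
;; dayspinner.monthhop(n=-33) : 1710-10-28
;; dayspinner.stepdays(n=56) : 1710-12-23
;; dayspinner.spanto(d=1711-10-11) : 292
;; registry.labels() : [gritru]
;; dayspinner.whichday() : Tuesday
;; dayspinner.markday(d=2165-03-26) : 2165-03-26
;; registry.bind(k=crasto_el, v=jost) : nil
;; dayspinner.stepdays(n=-201) : 2164-09-06
;; dayspinner.stepdays(n=121) : 2165-01-05

Answer: 1710-12-23


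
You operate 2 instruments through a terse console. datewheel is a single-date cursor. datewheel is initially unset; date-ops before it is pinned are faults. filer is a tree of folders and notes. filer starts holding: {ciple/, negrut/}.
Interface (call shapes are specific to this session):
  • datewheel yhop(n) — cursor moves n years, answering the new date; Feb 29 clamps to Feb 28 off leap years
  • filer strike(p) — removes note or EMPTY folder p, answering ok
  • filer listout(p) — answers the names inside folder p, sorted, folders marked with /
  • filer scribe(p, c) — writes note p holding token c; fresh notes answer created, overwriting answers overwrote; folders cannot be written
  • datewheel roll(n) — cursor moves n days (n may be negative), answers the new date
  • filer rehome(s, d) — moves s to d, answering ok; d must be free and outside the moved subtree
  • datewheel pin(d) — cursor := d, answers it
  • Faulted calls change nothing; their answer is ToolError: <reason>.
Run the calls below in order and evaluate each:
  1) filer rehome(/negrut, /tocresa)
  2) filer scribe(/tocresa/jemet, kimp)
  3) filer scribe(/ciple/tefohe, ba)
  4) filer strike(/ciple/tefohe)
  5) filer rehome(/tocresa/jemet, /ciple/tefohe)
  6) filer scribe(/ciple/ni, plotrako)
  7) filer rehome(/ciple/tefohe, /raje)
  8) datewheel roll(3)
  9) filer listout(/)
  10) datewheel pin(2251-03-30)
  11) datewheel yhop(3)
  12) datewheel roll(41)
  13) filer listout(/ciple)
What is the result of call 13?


→ filer rehome(s: /negrut, d: /tocresa)
← ok
→ filer scribe(p: /tocresa/jemet, c: kimp)
← created
→ filer scribe(p: /ciple/tefohe, c: ba)
← created
→ filer strike(p: /ciple/tefohe)
← ok
→ filer rehome(s: /tocresa/jemet, d: /ciple/tefohe)
← ok
→ filer scribe(p: /ciple/ni, c: plotrako)
← created
→ filer rehome(s: /ciple/tefohe, d: /raje)
← ok
→ datewheel roll(n: 3)
← ToolError: no date set
→ filer listout(p: /)
← [ciple/, raje, tocresa/]
→ datewheel pin(d: 2251-03-30)
← 2251-03-30
→ datewheel yhop(n: 3)
← 2254-03-30
→ datewheel roll(n: 41)
← 2254-05-10
→ filer listout(p: /ciple)
← [ni]

Answer: [ni]


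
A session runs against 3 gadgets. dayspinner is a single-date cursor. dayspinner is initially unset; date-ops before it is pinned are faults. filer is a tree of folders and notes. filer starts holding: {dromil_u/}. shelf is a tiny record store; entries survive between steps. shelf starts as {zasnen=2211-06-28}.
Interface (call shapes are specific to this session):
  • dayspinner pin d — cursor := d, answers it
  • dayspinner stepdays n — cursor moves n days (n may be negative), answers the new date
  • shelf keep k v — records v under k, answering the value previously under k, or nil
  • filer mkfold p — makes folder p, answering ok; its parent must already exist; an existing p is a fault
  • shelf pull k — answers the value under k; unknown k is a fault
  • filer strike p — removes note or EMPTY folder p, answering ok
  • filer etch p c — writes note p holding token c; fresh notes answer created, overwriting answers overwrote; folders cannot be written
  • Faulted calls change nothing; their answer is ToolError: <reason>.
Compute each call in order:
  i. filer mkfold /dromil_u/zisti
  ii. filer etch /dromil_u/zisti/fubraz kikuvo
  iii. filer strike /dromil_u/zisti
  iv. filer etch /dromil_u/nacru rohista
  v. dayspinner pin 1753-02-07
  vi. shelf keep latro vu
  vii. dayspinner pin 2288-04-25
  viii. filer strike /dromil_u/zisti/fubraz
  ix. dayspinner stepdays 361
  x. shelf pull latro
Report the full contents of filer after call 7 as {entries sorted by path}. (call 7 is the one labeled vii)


Answer: {dromil_u/, dromil_u/nacru=rohista, dromil_u/zisti/, dromil_u/zisti/fubraz=kikuvo}

Derivation:
Step: filer mkfold[p: /dromil_u/zisti]
Result: ok
Step: filer etch[p: /dromil_u/zisti/fubraz; c: kikuvo]
Result: created
Step: filer strike[p: /dromil_u/zisti]
Result: ToolError: not empty
Step: filer etch[p: /dromil_u/nacru; c: rohista]
Result: created
Step: dayspinner pin[d: 1753-02-07]
Result: 1753-02-07
Step: shelf keep[k: latro; v: vu]
Result: nil
Step: dayspinner pin[d: 2288-04-25]
Result: 2288-04-25
Step: filer strike[p: /dromil_u/zisti/fubraz]
Result: ok
Step: dayspinner stepdays[n: 361]
Result: 2289-04-21
Step: shelf pull[k: latro]
Result: vu


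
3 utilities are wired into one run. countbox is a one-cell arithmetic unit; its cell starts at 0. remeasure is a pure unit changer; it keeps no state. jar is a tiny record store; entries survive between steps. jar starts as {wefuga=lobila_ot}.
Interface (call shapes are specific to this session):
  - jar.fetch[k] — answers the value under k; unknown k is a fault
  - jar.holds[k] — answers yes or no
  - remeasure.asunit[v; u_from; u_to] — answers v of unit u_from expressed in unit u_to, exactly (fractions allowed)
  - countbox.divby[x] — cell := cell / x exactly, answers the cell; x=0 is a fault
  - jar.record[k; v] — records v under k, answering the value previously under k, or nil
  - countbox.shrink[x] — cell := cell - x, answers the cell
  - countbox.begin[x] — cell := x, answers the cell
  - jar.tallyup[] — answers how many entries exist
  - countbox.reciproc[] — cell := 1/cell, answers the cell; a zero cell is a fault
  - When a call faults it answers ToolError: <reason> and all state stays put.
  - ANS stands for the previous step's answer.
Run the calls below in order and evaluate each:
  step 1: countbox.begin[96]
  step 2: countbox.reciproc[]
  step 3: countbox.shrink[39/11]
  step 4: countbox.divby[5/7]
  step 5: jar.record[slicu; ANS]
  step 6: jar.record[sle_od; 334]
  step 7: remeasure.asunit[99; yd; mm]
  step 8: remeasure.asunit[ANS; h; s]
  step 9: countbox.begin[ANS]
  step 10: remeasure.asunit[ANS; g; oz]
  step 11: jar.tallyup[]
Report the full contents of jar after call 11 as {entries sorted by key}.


Answer: {sle_od=334, slicu=-26131/5280, wefuga=lobila_ot}

Derivation:
-> begin(96)
<- 96
-> reciproc()
<- 1/96
-> shrink(39/11)
<- -3733/1056
-> divby(5/7)
<- -26131/5280
-> record(slicu, ANS)
<- nil
-> record(sle_od, 334)
<- nil
-> asunit(99, yd, mm)
<- 452628/5
-> asunit(ANS, h, s)
<- 325892160
-> begin(ANS)
<- 325892160
-> asunit(ANS, g, oz)
<- 47402496000000/4123567
-> tallyup()
<- 3


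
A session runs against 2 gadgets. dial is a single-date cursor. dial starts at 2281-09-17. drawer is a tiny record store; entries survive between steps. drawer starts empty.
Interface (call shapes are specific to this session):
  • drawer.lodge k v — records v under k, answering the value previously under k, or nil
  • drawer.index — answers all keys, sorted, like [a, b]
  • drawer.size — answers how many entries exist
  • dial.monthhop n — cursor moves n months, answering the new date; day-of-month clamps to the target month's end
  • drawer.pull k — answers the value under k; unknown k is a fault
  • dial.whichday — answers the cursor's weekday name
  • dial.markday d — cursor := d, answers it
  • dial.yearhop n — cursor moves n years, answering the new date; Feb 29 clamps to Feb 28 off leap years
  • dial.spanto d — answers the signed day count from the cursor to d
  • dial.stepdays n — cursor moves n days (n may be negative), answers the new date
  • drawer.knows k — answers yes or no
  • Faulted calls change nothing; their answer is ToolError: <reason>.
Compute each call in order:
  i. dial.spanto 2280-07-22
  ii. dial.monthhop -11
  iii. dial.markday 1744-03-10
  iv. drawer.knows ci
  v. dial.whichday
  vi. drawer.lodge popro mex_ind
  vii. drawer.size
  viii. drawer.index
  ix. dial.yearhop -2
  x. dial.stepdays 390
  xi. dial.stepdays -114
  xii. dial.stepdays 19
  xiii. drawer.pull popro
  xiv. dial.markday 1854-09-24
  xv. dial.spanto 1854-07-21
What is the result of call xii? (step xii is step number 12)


Answer: 1742-12-30

Derivation:
·→ dial.spanto(d=2280-07-22)
·← -422
·→ dial.monthhop(n=-11)
·← 2280-10-17
·→ dial.markday(d=1744-03-10)
·← 1744-03-10
·→ drawer.knows(k=ci)
·← no
·→ dial.whichday()
·← Tuesday
·→ drawer.lodge(k=popro, v=mex_ind)
·← nil
·→ drawer.size()
·← 1
·→ drawer.index()
·← [popro]
·→ dial.yearhop(n=-2)
·← 1742-03-10
·→ dial.stepdays(n=390)
·← 1743-04-04
·→ dial.stepdays(n=-114)
·← 1742-12-11
·→ dial.stepdays(n=19)
·← 1742-12-30
·→ drawer.pull(k=popro)
·← mex_ind
·→ dial.markday(d=1854-09-24)
·← 1854-09-24
·→ dial.spanto(d=1854-07-21)
·← -65


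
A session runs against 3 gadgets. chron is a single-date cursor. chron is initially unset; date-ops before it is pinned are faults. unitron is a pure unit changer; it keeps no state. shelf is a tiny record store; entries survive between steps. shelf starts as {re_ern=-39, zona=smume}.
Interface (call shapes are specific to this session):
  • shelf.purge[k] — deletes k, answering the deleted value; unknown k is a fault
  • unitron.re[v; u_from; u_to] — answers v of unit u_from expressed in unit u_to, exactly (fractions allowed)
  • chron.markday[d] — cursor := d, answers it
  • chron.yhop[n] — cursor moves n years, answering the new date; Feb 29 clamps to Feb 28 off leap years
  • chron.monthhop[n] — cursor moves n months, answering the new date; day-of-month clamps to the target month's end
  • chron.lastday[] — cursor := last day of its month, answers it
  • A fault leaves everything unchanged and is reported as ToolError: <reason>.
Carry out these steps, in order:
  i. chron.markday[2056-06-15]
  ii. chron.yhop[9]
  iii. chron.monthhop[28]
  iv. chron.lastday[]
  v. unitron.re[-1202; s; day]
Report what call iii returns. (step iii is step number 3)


Answer: 2067-10-15

Derivation:
-> markday(d='2056-06-15')
<- 2056-06-15
-> yhop(n='9')
<- 2065-06-15
-> monthhop(n='28')
<- 2067-10-15
-> lastday()
<- 2067-10-31
-> re(v='-1202', u_from='s', u_to='day')
<- -601/43200


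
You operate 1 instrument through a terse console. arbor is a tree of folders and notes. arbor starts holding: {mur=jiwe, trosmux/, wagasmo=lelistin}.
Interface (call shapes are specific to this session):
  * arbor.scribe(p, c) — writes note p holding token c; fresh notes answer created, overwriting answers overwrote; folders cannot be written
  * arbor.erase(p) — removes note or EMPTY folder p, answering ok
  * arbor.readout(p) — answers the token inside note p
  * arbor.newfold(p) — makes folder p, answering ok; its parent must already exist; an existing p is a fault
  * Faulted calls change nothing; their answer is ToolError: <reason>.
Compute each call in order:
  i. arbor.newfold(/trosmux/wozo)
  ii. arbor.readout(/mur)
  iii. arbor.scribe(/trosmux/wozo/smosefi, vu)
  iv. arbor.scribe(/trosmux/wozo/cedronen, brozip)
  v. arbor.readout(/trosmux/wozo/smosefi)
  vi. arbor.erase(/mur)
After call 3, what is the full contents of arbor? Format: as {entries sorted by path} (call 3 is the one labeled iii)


% 1. arbor.newfold(p: /trosmux/wozo) ~> ok
% 2. arbor.readout(p: /mur) ~> jiwe
% 3. arbor.scribe(p: /trosmux/wozo/smosefi, c: vu) ~> created
% 4. arbor.scribe(p: /trosmux/wozo/cedronen, c: brozip) ~> created
% 5. arbor.readout(p: /trosmux/wozo/smosefi) ~> vu
% 6. arbor.erase(p: /mur) ~> ok

Answer: {mur=jiwe, trosmux/, trosmux/wozo/, trosmux/wozo/smosefi=vu, wagasmo=lelistin}


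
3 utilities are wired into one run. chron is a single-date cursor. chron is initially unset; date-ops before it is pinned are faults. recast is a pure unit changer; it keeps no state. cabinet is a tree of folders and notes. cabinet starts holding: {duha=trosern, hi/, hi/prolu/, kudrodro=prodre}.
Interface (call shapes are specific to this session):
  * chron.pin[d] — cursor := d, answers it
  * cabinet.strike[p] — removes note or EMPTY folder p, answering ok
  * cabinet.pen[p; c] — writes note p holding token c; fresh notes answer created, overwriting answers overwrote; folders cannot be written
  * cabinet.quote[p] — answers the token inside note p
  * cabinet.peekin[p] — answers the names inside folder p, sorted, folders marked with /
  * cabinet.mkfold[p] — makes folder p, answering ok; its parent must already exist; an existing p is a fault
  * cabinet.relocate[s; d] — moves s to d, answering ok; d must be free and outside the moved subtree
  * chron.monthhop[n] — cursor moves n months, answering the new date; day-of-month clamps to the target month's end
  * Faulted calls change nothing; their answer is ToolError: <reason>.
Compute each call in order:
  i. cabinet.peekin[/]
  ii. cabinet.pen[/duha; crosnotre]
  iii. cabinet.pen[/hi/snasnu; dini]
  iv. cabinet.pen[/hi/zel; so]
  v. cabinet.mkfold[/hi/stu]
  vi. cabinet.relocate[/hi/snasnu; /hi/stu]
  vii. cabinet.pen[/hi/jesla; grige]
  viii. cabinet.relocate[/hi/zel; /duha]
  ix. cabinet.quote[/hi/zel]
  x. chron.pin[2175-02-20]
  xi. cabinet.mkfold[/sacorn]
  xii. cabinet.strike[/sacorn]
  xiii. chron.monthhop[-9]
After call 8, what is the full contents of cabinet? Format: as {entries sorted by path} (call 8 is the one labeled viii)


! peekin(p: /) : [duha, hi/, kudrodro]
! pen(p: /duha, c: crosnotre) : overwrote
! pen(p: /hi/snasnu, c: dini) : created
! pen(p: /hi/zel, c: so) : created
! mkfold(p: /hi/stu) : ok
! relocate(s: /hi/snasnu, d: /hi/stu) : ToolError: exists
! pen(p: /hi/jesla, c: grige) : created
! relocate(s: /hi/zel, d: /duha) : ToolError: exists
! quote(p: /hi/zel) : so
! pin(d: 2175-02-20) : 2175-02-20
! mkfold(p: /sacorn) : ok
! strike(p: /sacorn) : ok
! monthhop(n: -9) : 2174-05-20

Answer: {duha=crosnotre, hi/, hi/jesla=grige, hi/prolu/, hi/snasnu=dini, hi/stu/, hi/zel=so, kudrodro=prodre}
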